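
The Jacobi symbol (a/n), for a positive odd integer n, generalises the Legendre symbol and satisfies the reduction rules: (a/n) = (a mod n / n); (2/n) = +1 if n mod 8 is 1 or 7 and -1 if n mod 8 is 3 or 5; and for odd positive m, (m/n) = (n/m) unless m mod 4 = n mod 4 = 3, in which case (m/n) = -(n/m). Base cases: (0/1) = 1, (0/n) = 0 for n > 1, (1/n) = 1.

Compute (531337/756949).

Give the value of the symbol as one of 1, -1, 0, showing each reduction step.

1

reciprocity: (531337/756949) = +1·(756949/531337) since 531337 mod 4 = 1, 756949 mod 4 = 1; sign now +1
(756949/531337) = (225612/531337)   [reduce mod 531337]
225612 = 2^2·56403; (2/531337) = +1 since 531337 mod 8 = 1, so (225612/531337) = (+1)^2·(56403/531337); sign now +1
reciprocity: (56403/531337) = +1·(531337/56403) since 56403 mod 4 = 3, 531337 mod 4 = 1; sign now +1
(531337/56403) = (23710/56403)   [reduce mod 56403]
23710 = 2^1·11855; (2/56403) = -1 since 56403 mod 8 = 3, so (23710/56403) = (-1)^1·(11855/56403); sign now -1
reciprocity: (11855/56403) = -1·(56403/11855) since 11855 mod 4 = 3, 56403 mod 4 = 3; sign now +1
(56403/11855) = (8983/11855)   [reduce mod 11855]
reciprocity: (8983/11855) = -1·(11855/8983) since 8983 mod 4 = 3, 11855 mod 4 = 3; sign now -1
(11855/8983) = (2872/8983)   [reduce mod 8983]
2872 = 2^3·359; (2/8983) = +1 since 8983 mod 8 = 7, so (2872/8983) = (+1)^3·(359/8983); sign now -1
reciprocity: (359/8983) = -1·(8983/359) since 359 mod 4 = 3, 8983 mod 4 = 3; sign now +1
(8983/359) = (8/359)   [reduce mod 359]
8 = 2^3·1; (2/359) = +1 since 359 mod 8 = 7, so (8/359) = (+1)^3·(1/359); sign now +1
(1/359) = 1; final value = sign = +1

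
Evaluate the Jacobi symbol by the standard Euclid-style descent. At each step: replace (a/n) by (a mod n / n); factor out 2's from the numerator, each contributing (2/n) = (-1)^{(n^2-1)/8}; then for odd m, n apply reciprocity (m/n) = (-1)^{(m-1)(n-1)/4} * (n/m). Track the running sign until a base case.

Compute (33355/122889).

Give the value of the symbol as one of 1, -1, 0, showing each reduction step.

-1

flip (33355/122889) -> (122889/33355): both odd, 33355 mod 4 = 3, 122889 mod 4 = 1, so the flip contributes +1; sign now +1
(122889/33355): 122889 mod 33355 = 22824, so (122889/33355) = (22824/33355)
factor out 2^3: 22824 = 2^3·2853; with 33355 mod 8 = 3, (2/33355) = -1; sign now -1; continue with (2853/33355)
flip (2853/33355) -> (33355/2853): both odd, 2853 mod 4 = 1, 33355 mod 4 = 3, so the flip contributes +1; sign now -1
(33355/2853): 33355 mod 2853 = 1972, so (33355/2853) = (1972/2853)
factor out 2^2: 1972 = 2^2·493; with 2853 mod 8 = 5, (2/2853) = -1; sign now -1; continue with (493/2853)
flip (493/2853) -> (2853/493): both odd, 493 mod 4 = 1, 2853 mod 4 = 1, so the flip contributes +1; sign now -1
(2853/493): 2853 mod 493 = 388, so (2853/493) = (388/493)
factor out 2^2: 388 = 2^2·97; with 493 mod 8 = 5, (2/493) = -1; sign now -1; continue with (97/493)
flip (97/493) -> (493/97): both odd, 97 mod 4 = 1, 493 mod 4 = 1, so the flip contributes +1; sign now -1
(493/97): 493 mod 97 = 8, so (493/97) = (8/97)
factor out 2^3: 8 = 2^3·1; with 97 mod 8 = 1, (2/97) = +1; sign now -1; continue with (1/97)
reached (1/97) = 1, so the symbol is -1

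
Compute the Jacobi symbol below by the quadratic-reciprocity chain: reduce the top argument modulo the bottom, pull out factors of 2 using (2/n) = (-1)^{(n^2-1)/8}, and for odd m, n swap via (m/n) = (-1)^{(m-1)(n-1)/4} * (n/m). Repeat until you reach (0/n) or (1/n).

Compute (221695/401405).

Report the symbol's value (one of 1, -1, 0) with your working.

0

reciprocity: (221695/401405) = +1·(401405/221695) since 221695 mod 4 = 3, 401405 mod 4 = 1; sign now +1
(401405/221695) = (179710/221695)   [reduce mod 221695]
179710 = 2^1·89855; (2/221695) = +1 since 221695 mod 8 = 7, so (179710/221695) = (+1)^1·(89855/221695); sign now +1
reciprocity: (89855/221695) = -1·(221695/89855) since 89855 mod 4 = 3, 221695 mod 4 = 3; sign now -1
(221695/89855) = (41985/89855)   [reduce mod 89855]
reciprocity: (41985/89855) = +1·(89855/41985) since 41985 mod 4 = 1, 89855 mod 4 = 3; sign now -1
(89855/41985) = (5885/41985)   [reduce mod 41985]
reciprocity: (5885/41985) = +1·(41985/5885) since 5885 mod 4 = 1, 41985 mod 4 = 1; sign now -1
(41985/5885) = (790/5885)   [reduce mod 5885]
790 = 2^1·395; (2/5885) = -1 since 5885 mod 8 = 5, so (790/5885) = (-1)^1·(395/5885); sign now +1
reciprocity: (395/5885) = +1·(5885/395) since 395 mod 4 = 3, 5885 mod 4 = 1; sign now +1
(5885/395) = (355/395)   [reduce mod 395]
reciprocity: (355/395) = -1·(395/355) since 355 mod 4 = 3, 395 mod 4 = 3; sign now -1
(395/355) = (40/355)   [reduce mod 355]
40 = 2^3·5; (2/355) = -1 since 355 mod 8 = 3, so (40/355) = (-1)^3·(5/355); sign now +1
reciprocity: (5/355) = +1·(355/5) since 5 mod 4 = 1, 355 mod 4 = 3; sign now +1
(355/5) = (0/5)   [reduce mod 5]
(0/5) = 0   [gcd(a, n) > 1]; final value = 0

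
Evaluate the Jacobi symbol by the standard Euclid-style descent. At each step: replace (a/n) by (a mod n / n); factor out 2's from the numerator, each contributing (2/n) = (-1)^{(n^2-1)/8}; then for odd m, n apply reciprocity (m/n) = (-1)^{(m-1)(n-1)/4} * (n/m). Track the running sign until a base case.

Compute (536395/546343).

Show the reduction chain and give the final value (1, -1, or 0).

-1

reciprocity: (536395/546343) = -1·(546343/536395) since 536395 mod 4 = 3, 546343 mod 4 = 3; sign now -1
(546343/536395) = (9948/536395)   [reduce mod 536395]
9948 = 2^2·2487; (2/536395) = -1 since 536395 mod 8 = 3, so (9948/536395) = (-1)^2·(2487/536395); sign now -1
reciprocity: (2487/536395) = -1·(536395/2487) since 2487 mod 4 = 3, 536395 mod 4 = 3; sign now +1
(536395/2487) = (1690/2487)   [reduce mod 2487]
1690 = 2^1·845; (2/2487) = +1 since 2487 mod 8 = 7, so (1690/2487) = (+1)^1·(845/2487); sign now +1
reciprocity: (845/2487) = +1·(2487/845) since 845 mod 4 = 1, 2487 mod 4 = 3; sign now +1
(2487/845) = (797/845)   [reduce mod 845]
reciprocity: (797/845) = +1·(845/797) since 797 mod 4 = 1, 845 mod 4 = 1; sign now +1
(845/797) = (48/797)   [reduce mod 797]
48 = 2^4·3; (2/797) = -1 since 797 mod 8 = 5, so (48/797) = (-1)^4·(3/797); sign now +1
reciprocity: (3/797) = +1·(797/3) since 3 mod 4 = 3, 797 mod 4 = 1; sign now +1
(797/3) = (2/3)   [reduce mod 3]
2 = 2^1·1; (2/3) = -1 since 3 mod 8 = 3, so (2/3) = (-1)^1·(1/3); sign now -1
(1/3) = 1; final value = sign = -1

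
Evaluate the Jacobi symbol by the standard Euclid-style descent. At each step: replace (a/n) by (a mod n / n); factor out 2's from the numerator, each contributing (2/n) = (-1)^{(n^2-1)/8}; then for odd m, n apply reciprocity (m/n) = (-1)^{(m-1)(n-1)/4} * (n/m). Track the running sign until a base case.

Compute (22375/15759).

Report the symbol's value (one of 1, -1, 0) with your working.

(22375/15759): 22375 mod 15759 = 6616, so (22375/15759) = (6616/15759)
factor out 2^3: 6616 = 2^3·827; with 15759 mod 8 = 7, (2/15759) = +1; sign now +1; continue with (827/15759)
flip (827/15759) -> (15759/827): both odd, 827 mod 4 = 3, 15759 mod 4 = 3, so the flip contributes -1; sign now -1
(15759/827): 15759 mod 827 = 46, so (15759/827) = (46/827)
factor out 2^1: 46 = 2^1·23; with 827 mod 8 = 3, (2/827) = -1; sign now +1; continue with (23/827)
flip (23/827) -> (827/23): both odd, 23 mod 4 = 3, 827 mod 4 = 3, so the flip contributes -1; sign now -1
(827/23): 827 mod 23 = 22, so (827/23) = (22/23)
factor out 2^1: 22 = 2^1·11; with 23 mod 8 = 7, (2/23) = +1; sign now -1; continue with (11/23)
flip (11/23) -> (23/11): both odd, 11 mod 4 = 3, 23 mod 4 = 3, so the flip contributes -1; sign now +1
(23/11): 23 mod 11 = 1, so (23/11) = (1/11)
reached (1/11) = 1, so the symbol is +1

1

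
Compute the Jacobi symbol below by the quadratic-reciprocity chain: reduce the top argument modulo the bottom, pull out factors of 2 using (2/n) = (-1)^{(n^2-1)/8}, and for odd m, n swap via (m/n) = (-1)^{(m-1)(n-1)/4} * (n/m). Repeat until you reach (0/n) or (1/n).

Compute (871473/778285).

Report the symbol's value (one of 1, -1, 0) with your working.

-1

(871473/778285): 871473 mod 778285 = 93188, so (871473/778285) = (93188/778285)
factor out 2^2: 93188 = 2^2·23297; with 778285 mod 8 = 5, (2/778285) = -1; sign now +1; continue with (23297/778285)
flip (23297/778285) -> (778285/23297): both odd, 23297 mod 4 = 1, 778285 mod 4 = 1, so the flip contributes +1; sign now +1
(778285/23297): 778285 mod 23297 = 9484, so (778285/23297) = (9484/23297)
factor out 2^2: 9484 = 2^2·2371; with 23297 mod 8 = 1, (2/23297) = +1; sign now +1; continue with (2371/23297)
flip (2371/23297) -> (23297/2371): both odd, 2371 mod 4 = 3, 23297 mod 4 = 1, so the flip contributes +1; sign now +1
(23297/2371): 23297 mod 2371 = 1958, so (23297/2371) = (1958/2371)
factor out 2^1: 1958 = 2^1·979; with 2371 mod 8 = 3, (2/2371) = -1; sign now -1; continue with (979/2371)
flip (979/2371) -> (2371/979): both odd, 979 mod 4 = 3, 2371 mod 4 = 3, so the flip contributes -1; sign now +1
(2371/979): 2371 mod 979 = 413, so (2371/979) = (413/979)
flip (413/979) -> (979/413): both odd, 413 mod 4 = 1, 979 mod 4 = 3, so the flip contributes +1; sign now +1
(979/413): 979 mod 413 = 153, so (979/413) = (153/413)
flip (153/413) -> (413/153): both odd, 153 mod 4 = 1, 413 mod 4 = 1, so the flip contributes +1; sign now +1
(413/153): 413 mod 153 = 107, so (413/153) = (107/153)
flip (107/153) -> (153/107): both odd, 107 mod 4 = 3, 153 mod 4 = 1, so the flip contributes +1; sign now +1
(153/107): 153 mod 107 = 46, so (153/107) = (46/107)
factor out 2^1: 46 = 2^1·23; with 107 mod 8 = 3, (2/107) = -1; sign now -1; continue with (23/107)
flip (23/107) -> (107/23): both odd, 23 mod 4 = 3, 107 mod 4 = 3, so the flip contributes -1; sign now +1
(107/23): 107 mod 23 = 15, so (107/23) = (15/23)
flip (15/23) -> (23/15): both odd, 15 mod 4 = 3, 23 mod 4 = 3, so the flip contributes -1; sign now -1
(23/15): 23 mod 15 = 8, so (23/15) = (8/15)
factor out 2^3: 8 = 2^3·1; with 15 mod 8 = 7, (2/15) = +1; sign now -1; continue with (1/15)
reached (1/15) = 1, so the symbol is -1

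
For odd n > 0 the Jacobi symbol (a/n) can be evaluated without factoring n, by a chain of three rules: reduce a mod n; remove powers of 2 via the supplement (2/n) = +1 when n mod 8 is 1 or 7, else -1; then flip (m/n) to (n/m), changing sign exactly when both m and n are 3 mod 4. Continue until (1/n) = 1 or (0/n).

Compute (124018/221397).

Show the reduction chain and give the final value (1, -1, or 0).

124018 = 2^1·62009; (2/221397) = -1 since 221397 mod 8 = 5, so (124018/221397) = (-1)^1·(62009/221397); sign now -1
reciprocity: (62009/221397) = +1·(221397/62009) since 62009 mod 4 = 1, 221397 mod 4 = 1; sign now -1
(221397/62009) = (35370/62009)   [reduce mod 62009]
35370 = 2^1·17685; (2/62009) = +1 since 62009 mod 8 = 1, so (35370/62009) = (+1)^1·(17685/62009); sign now -1
reciprocity: (17685/62009) = +1·(62009/17685) since 17685 mod 4 = 1, 62009 mod 4 = 1; sign now -1
(62009/17685) = (8954/17685)   [reduce mod 17685]
8954 = 2^1·4477; (2/17685) = -1 since 17685 mod 8 = 5, so (8954/17685) = (-1)^1·(4477/17685); sign now +1
reciprocity: (4477/17685) = +1·(17685/4477) since 4477 mod 4 = 1, 17685 mod 4 = 1; sign now +1
(17685/4477) = (4254/4477)   [reduce mod 4477]
4254 = 2^1·2127; (2/4477) = -1 since 4477 mod 8 = 5, so (4254/4477) = (-1)^1·(2127/4477); sign now -1
reciprocity: (2127/4477) = +1·(4477/2127) since 2127 mod 4 = 3, 4477 mod 4 = 1; sign now -1
(4477/2127) = (223/2127)   [reduce mod 2127]
reciprocity: (223/2127) = -1·(2127/223) since 223 mod 4 = 3, 2127 mod 4 = 3; sign now +1
(2127/223) = (120/223)   [reduce mod 223]
120 = 2^3·15; (2/223) = +1 since 223 mod 8 = 7, so (120/223) = (+1)^3·(15/223); sign now +1
reciprocity: (15/223) = -1·(223/15) since 15 mod 4 = 3, 223 mod 4 = 3; sign now -1
(223/15) = (13/15)   [reduce mod 15]
reciprocity: (13/15) = +1·(15/13) since 13 mod 4 = 1, 15 mod 4 = 3; sign now -1
(15/13) = (2/13)   [reduce mod 13]
2 = 2^1·1; (2/13) = -1 since 13 mod 8 = 5, so (2/13) = (-1)^1·(1/13); sign now +1
(1/13) = 1; final value = sign = +1

1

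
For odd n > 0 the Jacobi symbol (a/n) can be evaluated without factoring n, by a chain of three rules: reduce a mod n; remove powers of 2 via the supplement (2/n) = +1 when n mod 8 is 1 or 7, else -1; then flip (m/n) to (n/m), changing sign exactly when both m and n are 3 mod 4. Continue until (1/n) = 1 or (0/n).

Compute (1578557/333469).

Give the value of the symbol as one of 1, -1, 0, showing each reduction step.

(1578557/333469) = (244681/333469)   [reduce mod 333469]
reciprocity: (244681/333469) = +1·(333469/244681) since 244681 mod 4 = 1, 333469 mod 4 = 1; sign now +1
(333469/244681) = (88788/244681)   [reduce mod 244681]
88788 = 2^2·22197; (2/244681) = +1 since 244681 mod 8 = 1, so (88788/244681) = (+1)^2·(22197/244681); sign now +1
reciprocity: (22197/244681) = +1·(244681/22197) since 22197 mod 4 = 1, 244681 mod 4 = 1; sign now +1
(244681/22197) = (514/22197)   [reduce mod 22197]
514 = 2^1·257; (2/22197) = -1 since 22197 mod 8 = 5, so (514/22197) = (-1)^1·(257/22197); sign now -1
reciprocity: (257/22197) = +1·(22197/257) since 257 mod 4 = 1, 22197 mod 4 = 1; sign now -1
(22197/257) = (95/257)   [reduce mod 257]
reciprocity: (95/257) = +1·(257/95) since 95 mod 4 = 3, 257 mod 4 = 1; sign now -1
(257/95) = (67/95)   [reduce mod 95]
reciprocity: (67/95) = -1·(95/67) since 67 mod 4 = 3, 95 mod 4 = 3; sign now +1
(95/67) = (28/67)   [reduce mod 67]
28 = 2^2·7; (2/67) = -1 since 67 mod 8 = 3, so (28/67) = (-1)^2·(7/67); sign now +1
reciprocity: (7/67) = -1·(67/7) since 7 mod 4 = 3, 67 mod 4 = 3; sign now -1
(67/7) = (4/7)   [reduce mod 7]
4 = 2^2·1; (2/7) = +1 since 7 mod 8 = 7, so (4/7) = (+1)^2·(1/7); sign now -1
(1/7) = 1; final value = sign = -1

-1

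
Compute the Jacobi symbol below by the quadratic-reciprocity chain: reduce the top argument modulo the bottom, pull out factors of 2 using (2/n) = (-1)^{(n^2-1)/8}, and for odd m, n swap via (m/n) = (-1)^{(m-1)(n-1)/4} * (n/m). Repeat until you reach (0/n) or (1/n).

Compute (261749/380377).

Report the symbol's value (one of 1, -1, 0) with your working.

reciprocity: (261749/380377) = +1·(380377/261749) since 261749 mod 4 = 1, 380377 mod 4 = 1; sign now +1
(380377/261749) = (118628/261749)   [reduce mod 261749]
118628 = 2^2·29657; (2/261749) = -1 since 261749 mod 8 = 5, so (118628/261749) = (-1)^2·(29657/261749); sign now +1
reciprocity: (29657/261749) = +1·(261749/29657) since 29657 mod 4 = 1, 261749 mod 4 = 1; sign now +1
(261749/29657) = (24493/29657)   [reduce mod 29657]
reciprocity: (24493/29657) = +1·(29657/24493) since 24493 mod 4 = 1, 29657 mod 4 = 1; sign now +1
(29657/24493) = (5164/24493)   [reduce mod 24493]
5164 = 2^2·1291; (2/24493) = -1 since 24493 mod 8 = 5, so (5164/24493) = (-1)^2·(1291/24493); sign now +1
reciprocity: (1291/24493) = +1·(24493/1291) since 1291 mod 4 = 3, 24493 mod 4 = 1; sign now +1
(24493/1291) = (1255/1291)   [reduce mod 1291]
reciprocity: (1255/1291) = -1·(1291/1255) since 1255 mod 4 = 3, 1291 mod 4 = 3; sign now -1
(1291/1255) = (36/1255)   [reduce mod 1255]
36 = 2^2·9; (2/1255) = +1 since 1255 mod 8 = 7, so (36/1255) = (+1)^2·(9/1255); sign now -1
reciprocity: (9/1255) = +1·(1255/9) since 9 mod 4 = 1, 1255 mod 4 = 3; sign now -1
(1255/9) = (4/9)   [reduce mod 9]
4 = 2^2·1; (2/9) = +1 since 9 mod 8 = 1, so (4/9) = (+1)^2·(1/9); sign now -1
(1/9) = 1; final value = sign = -1

-1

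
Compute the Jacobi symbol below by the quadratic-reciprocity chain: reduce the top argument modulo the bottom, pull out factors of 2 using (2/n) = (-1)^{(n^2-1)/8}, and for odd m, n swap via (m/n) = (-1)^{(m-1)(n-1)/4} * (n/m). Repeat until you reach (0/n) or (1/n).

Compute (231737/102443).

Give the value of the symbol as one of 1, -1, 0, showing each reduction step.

0

(231737/102443) = (26851/102443)   [reduce mod 102443]
reciprocity: (26851/102443) = -1·(102443/26851) since 26851 mod 4 = 3, 102443 mod 4 = 3; sign now -1
(102443/26851) = (21890/26851)   [reduce mod 26851]
21890 = 2^1·10945; (2/26851) = -1 since 26851 mod 8 = 3, so (21890/26851) = (-1)^1·(10945/26851); sign now +1
reciprocity: (10945/26851) = +1·(26851/10945) since 10945 mod 4 = 1, 26851 mod 4 = 3; sign now +1
(26851/10945) = (4961/10945)   [reduce mod 10945]
reciprocity: (4961/10945) = +1·(10945/4961) since 4961 mod 4 = 1, 10945 mod 4 = 1; sign now +1
(10945/4961) = (1023/4961)   [reduce mod 4961]
reciprocity: (1023/4961) = +1·(4961/1023) since 1023 mod 4 = 3, 4961 mod 4 = 1; sign now +1
(4961/1023) = (869/1023)   [reduce mod 1023]
reciprocity: (869/1023) = +1·(1023/869) since 869 mod 4 = 1, 1023 mod 4 = 3; sign now +1
(1023/869) = (154/869)   [reduce mod 869]
154 = 2^1·77; (2/869) = -1 since 869 mod 8 = 5, so (154/869) = (-1)^1·(77/869); sign now -1
reciprocity: (77/869) = +1·(869/77) since 77 mod 4 = 1, 869 mod 4 = 1; sign now -1
(869/77) = (22/77)   [reduce mod 77]
22 = 2^1·11; (2/77) = -1 since 77 mod 8 = 5, so (22/77) = (-1)^1·(11/77); sign now +1
reciprocity: (11/77) = +1·(77/11) since 11 mod 4 = 3, 77 mod 4 = 1; sign now +1
(77/11) = (0/11)   [reduce mod 11]
(0/11) = 0   [gcd(a, n) > 1]; final value = 0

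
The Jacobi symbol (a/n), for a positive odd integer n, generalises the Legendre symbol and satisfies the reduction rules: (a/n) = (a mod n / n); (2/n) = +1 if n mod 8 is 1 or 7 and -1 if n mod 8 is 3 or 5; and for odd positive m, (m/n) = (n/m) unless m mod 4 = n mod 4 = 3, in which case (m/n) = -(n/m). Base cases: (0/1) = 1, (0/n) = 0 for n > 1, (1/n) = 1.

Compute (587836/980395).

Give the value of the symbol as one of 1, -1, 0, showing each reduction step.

factor out 2^2: 587836 = 2^2·146959; with 980395 mod 8 = 3, (2/980395) = -1; sign now +1; continue with (146959/980395)
flip (146959/980395) -> (980395/146959): both odd, 146959 mod 4 = 3, 980395 mod 4 = 3, so the flip contributes -1; sign now -1
(980395/146959): 980395 mod 146959 = 98641, so (980395/146959) = (98641/146959)
flip (98641/146959) -> (146959/98641): both odd, 98641 mod 4 = 1, 146959 mod 4 = 3, so the flip contributes +1; sign now -1
(146959/98641): 146959 mod 98641 = 48318, so (146959/98641) = (48318/98641)
factor out 2^1: 48318 = 2^1·24159; with 98641 mod 8 = 1, (2/98641) = +1; sign now -1; continue with (24159/98641)
flip (24159/98641) -> (98641/24159): both odd, 24159 mod 4 = 3, 98641 mod 4 = 1, so the flip contributes +1; sign now -1
(98641/24159): 98641 mod 24159 = 2005, so (98641/24159) = (2005/24159)
flip (2005/24159) -> (24159/2005): both odd, 2005 mod 4 = 1, 24159 mod 4 = 3, so the flip contributes +1; sign now -1
(24159/2005): 24159 mod 2005 = 99, so (24159/2005) = (99/2005)
flip (99/2005) -> (2005/99): both odd, 99 mod 4 = 3, 2005 mod 4 = 1, so the flip contributes +1; sign now -1
(2005/99): 2005 mod 99 = 25, so (2005/99) = (25/99)
flip (25/99) -> (99/25): both odd, 25 mod 4 = 1, 99 mod 4 = 3, so the flip contributes +1; sign now -1
(99/25): 99 mod 25 = 24, so (99/25) = (24/25)
factor out 2^3: 24 = 2^3·3; with 25 mod 8 = 1, (2/25) = +1; sign now -1; continue with (3/25)
flip (3/25) -> (25/3): both odd, 3 mod 4 = 3, 25 mod 4 = 1, so the flip contributes +1; sign now -1
(25/3): 25 mod 3 = 1, so (25/3) = (1/3)
reached (1/3) = 1, so the symbol is -1

-1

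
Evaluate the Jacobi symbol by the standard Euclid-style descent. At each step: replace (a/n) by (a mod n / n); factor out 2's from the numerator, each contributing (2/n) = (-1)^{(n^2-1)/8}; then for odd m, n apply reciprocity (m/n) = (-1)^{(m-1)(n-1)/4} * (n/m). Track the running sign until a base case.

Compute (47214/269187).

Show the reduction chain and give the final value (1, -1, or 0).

factor out 2^1: 47214 = 2^1·23607; with 269187 mod 8 = 3, (2/269187) = -1; sign now -1; continue with (23607/269187)
flip (23607/269187) -> (269187/23607): both odd, 23607 mod 4 = 3, 269187 mod 4 = 3, so the flip contributes -1; sign now +1
(269187/23607): 269187 mod 23607 = 9510, so (269187/23607) = (9510/23607)
factor out 2^1: 9510 = 2^1·4755; with 23607 mod 8 = 7, (2/23607) = +1; sign now +1; continue with (4755/23607)
flip (4755/23607) -> (23607/4755): both odd, 4755 mod 4 = 3, 23607 mod 4 = 3, so the flip contributes -1; sign now -1
(23607/4755): 23607 mod 4755 = 4587, so (23607/4755) = (4587/4755)
flip (4587/4755) -> (4755/4587): both odd, 4587 mod 4 = 3, 4755 mod 4 = 3, so the flip contributes -1; sign now +1
(4755/4587): 4755 mod 4587 = 168, so (4755/4587) = (168/4587)
factor out 2^3: 168 = 2^3·21; with 4587 mod 8 = 3, (2/4587) = -1; sign now -1; continue with (21/4587)
flip (21/4587) -> (4587/21): both odd, 21 mod 4 = 1, 4587 mod 4 = 3, so the flip contributes +1; sign now -1
(4587/21): 4587 mod 21 = 9, so (4587/21) = (9/21)
flip (9/21) -> (21/9): both odd, 9 mod 4 = 1, 21 mod 4 = 1, so the flip contributes +1; sign now -1
(21/9): 21 mod 9 = 3, so (21/9) = (3/9)
flip (3/9) -> (9/3): both odd, 3 mod 4 = 3, 9 mod 4 = 1, so the flip contributes +1; sign now -1
(9/3): 9 mod 3 = 0, so (9/3) = (0/3)
reached (0/3); gcd(a, n) > 1, so (0/3) = 0 and the symbol is 0

0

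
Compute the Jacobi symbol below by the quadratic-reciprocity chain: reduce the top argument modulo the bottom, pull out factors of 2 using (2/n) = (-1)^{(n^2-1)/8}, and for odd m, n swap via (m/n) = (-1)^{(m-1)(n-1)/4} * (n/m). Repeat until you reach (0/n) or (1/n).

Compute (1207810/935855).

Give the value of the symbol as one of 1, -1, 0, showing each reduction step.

0

(1207810/935855) = (271955/935855)   [reduce mod 935855]
reciprocity: (271955/935855) = -1·(935855/271955) since 271955 mod 4 = 3, 935855 mod 4 = 3; sign now -1
(935855/271955) = (119990/271955)   [reduce mod 271955]
119990 = 2^1·59995; (2/271955) = -1 since 271955 mod 8 = 3, so (119990/271955) = (-1)^1·(59995/271955); sign now +1
reciprocity: (59995/271955) = -1·(271955/59995) since 59995 mod 4 = 3, 271955 mod 4 = 3; sign now -1
(271955/59995) = (31975/59995)   [reduce mod 59995]
reciprocity: (31975/59995) = -1·(59995/31975) since 31975 mod 4 = 3, 59995 mod 4 = 3; sign now +1
(59995/31975) = (28020/31975)   [reduce mod 31975]
28020 = 2^2·7005; (2/31975) = +1 since 31975 mod 8 = 7, so (28020/31975) = (+1)^2·(7005/31975); sign now +1
reciprocity: (7005/31975) = +1·(31975/7005) since 7005 mod 4 = 1, 31975 mod 4 = 3; sign now +1
(31975/7005) = (3955/7005)   [reduce mod 7005]
reciprocity: (3955/7005) = +1·(7005/3955) since 3955 mod 4 = 3, 7005 mod 4 = 1; sign now +1
(7005/3955) = (3050/3955)   [reduce mod 3955]
3050 = 2^1·1525; (2/3955) = -1 since 3955 mod 8 = 3, so (3050/3955) = (-1)^1·(1525/3955); sign now -1
reciprocity: (1525/3955) = +1·(3955/1525) since 1525 mod 4 = 1, 3955 mod 4 = 3; sign now -1
(3955/1525) = (905/1525)   [reduce mod 1525]
reciprocity: (905/1525) = +1·(1525/905) since 905 mod 4 = 1, 1525 mod 4 = 1; sign now -1
(1525/905) = (620/905)   [reduce mod 905]
620 = 2^2·155; (2/905) = +1 since 905 mod 8 = 1, so (620/905) = (+1)^2·(155/905); sign now -1
reciprocity: (155/905) = +1·(905/155) since 155 mod 4 = 3, 905 mod 4 = 1; sign now -1
(905/155) = (130/155)   [reduce mod 155]
130 = 2^1·65; (2/155) = -1 since 155 mod 8 = 3, so (130/155) = (-1)^1·(65/155); sign now +1
reciprocity: (65/155) = +1·(155/65) since 65 mod 4 = 1, 155 mod 4 = 3; sign now +1
(155/65) = (25/65)   [reduce mod 65]
reciprocity: (25/65) = +1·(65/25) since 25 mod 4 = 1, 65 mod 4 = 1; sign now +1
(65/25) = (15/25)   [reduce mod 25]
reciprocity: (15/25) = +1·(25/15) since 15 mod 4 = 3, 25 mod 4 = 1; sign now +1
(25/15) = (10/15)   [reduce mod 15]
10 = 2^1·5; (2/15) = +1 since 15 mod 8 = 7, so (10/15) = (+1)^1·(5/15); sign now +1
reciprocity: (5/15) = +1·(15/5) since 5 mod 4 = 1, 15 mod 4 = 3; sign now +1
(15/5) = (0/5)   [reduce mod 5]
(0/5) = 0   [gcd(a, n) > 1]; final value = 0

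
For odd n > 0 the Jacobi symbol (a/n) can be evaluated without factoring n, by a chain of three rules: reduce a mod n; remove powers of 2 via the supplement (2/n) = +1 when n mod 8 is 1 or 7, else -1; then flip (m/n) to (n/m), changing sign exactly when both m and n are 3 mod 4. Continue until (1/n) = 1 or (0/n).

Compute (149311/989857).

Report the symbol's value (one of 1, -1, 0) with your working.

flip (149311/989857) -> (989857/149311): both odd, 149311 mod 4 = 3, 989857 mod 4 = 1, so the flip contributes +1; sign now +1
(989857/149311): 989857 mod 149311 = 93991, so (989857/149311) = (93991/149311)
flip (93991/149311) -> (149311/93991): both odd, 93991 mod 4 = 3, 149311 mod 4 = 3, so the flip contributes -1; sign now -1
(149311/93991): 149311 mod 93991 = 55320, so (149311/93991) = (55320/93991)
factor out 2^3: 55320 = 2^3·6915; with 93991 mod 8 = 7, (2/93991) = +1; sign now -1; continue with (6915/93991)
flip (6915/93991) -> (93991/6915): both odd, 6915 mod 4 = 3, 93991 mod 4 = 3, so the flip contributes -1; sign now +1
(93991/6915): 93991 mod 6915 = 4096, so (93991/6915) = (4096/6915)
factor out 2^12: 4096 = 2^12·1; with 6915 mod 8 = 3, (2/6915) = -1; sign now +1; continue with (1/6915)
reached (1/6915) = 1, so the symbol is +1

1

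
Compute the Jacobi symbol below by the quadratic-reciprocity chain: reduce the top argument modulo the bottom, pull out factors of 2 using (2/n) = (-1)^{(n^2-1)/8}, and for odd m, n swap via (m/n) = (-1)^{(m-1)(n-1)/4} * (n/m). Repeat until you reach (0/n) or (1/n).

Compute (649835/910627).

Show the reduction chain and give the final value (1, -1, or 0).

1

flip (649835/910627) -> (910627/649835): both odd, 649835 mod 4 = 3, 910627 mod 4 = 3, so the flip contributes -1; sign now -1
(910627/649835): 910627 mod 649835 = 260792, so (910627/649835) = (260792/649835)
factor out 2^3: 260792 = 2^3·32599; with 649835 mod 8 = 3, (2/649835) = -1; sign now +1; continue with (32599/649835)
flip (32599/649835) -> (649835/32599): both odd, 32599 mod 4 = 3, 649835 mod 4 = 3, so the flip contributes -1; sign now -1
(649835/32599): 649835 mod 32599 = 30454, so (649835/32599) = (30454/32599)
factor out 2^1: 30454 = 2^1·15227; with 32599 mod 8 = 7, (2/32599) = +1; sign now -1; continue with (15227/32599)
flip (15227/32599) -> (32599/15227): both odd, 15227 mod 4 = 3, 32599 mod 4 = 3, so the flip contributes -1; sign now +1
(32599/15227): 32599 mod 15227 = 2145, so (32599/15227) = (2145/15227)
flip (2145/15227) -> (15227/2145): both odd, 2145 mod 4 = 1, 15227 mod 4 = 3, so the flip contributes +1; sign now +1
(15227/2145): 15227 mod 2145 = 212, so (15227/2145) = (212/2145)
factor out 2^2: 212 = 2^2·53; with 2145 mod 8 = 1, (2/2145) = +1; sign now +1; continue with (53/2145)
flip (53/2145) -> (2145/53): both odd, 53 mod 4 = 1, 2145 mod 4 = 1, so the flip contributes +1; sign now +1
(2145/53): 2145 mod 53 = 25, so (2145/53) = (25/53)
flip (25/53) -> (53/25): both odd, 25 mod 4 = 1, 53 mod 4 = 1, so the flip contributes +1; sign now +1
(53/25): 53 mod 25 = 3, so (53/25) = (3/25)
flip (3/25) -> (25/3): both odd, 3 mod 4 = 3, 25 mod 4 = 1, so the flip contributes +1; sign now +1
(25/3): 25 mod 3 = 1, so (25/3) = (1/3)
reached (1/3) = 1, so the symbol is +1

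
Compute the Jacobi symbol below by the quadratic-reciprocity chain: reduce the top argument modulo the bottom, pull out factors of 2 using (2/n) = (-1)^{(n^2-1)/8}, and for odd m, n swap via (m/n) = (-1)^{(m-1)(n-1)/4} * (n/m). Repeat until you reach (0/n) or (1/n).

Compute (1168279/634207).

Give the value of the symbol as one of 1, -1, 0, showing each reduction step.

(1168279/634207) = (534072/634207)   [reduce mod 634207]
534072 = 2^3·66759; (2/634207) = +1 since 634207 mod 8 = 7, so (534072/634207) = (+1)^3·(66759/634207); sign now +1
reciprocity: (66759/634207) = -1·(634207/66759) since 66759 mod 4 = 3, 634207 mod 4 = 3; sign now -1
(634207/66759) = (33376/66759)   [reduce mod 66759]
33376 = 2^5·1043; (2/66759) = +1 since 66759 mod 8 = 7, so (33376/66759) = (+1)^5·(1043/66759); sign now -1
reciprocity: (1043/66759) = -1·(66759/1043) since 1043 mod 4 = 3, 66759 mod 4 = 3; sign now +1
(66759/1043) = (7/1043)   [reduce mod 1043]
reciprocity: (7/1043) = -1·(1043/7) since 7 mod 4 = 3, 1043 mod 4 = 3; sign now -1
(1043/7) = (0/7)   [reduce mod 7]
(0/7) = 0   [gcd(a, n) > 1]; final value = 0

0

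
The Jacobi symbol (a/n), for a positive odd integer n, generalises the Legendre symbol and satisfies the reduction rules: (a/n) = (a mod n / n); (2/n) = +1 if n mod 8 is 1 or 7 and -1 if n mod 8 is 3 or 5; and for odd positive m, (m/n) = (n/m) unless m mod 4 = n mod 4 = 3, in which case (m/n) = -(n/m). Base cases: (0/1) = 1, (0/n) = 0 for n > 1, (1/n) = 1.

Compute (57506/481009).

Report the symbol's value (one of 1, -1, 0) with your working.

-1

factor out 2^1: 57506 = 2^1·28753; with 481009 mod 8 = 1, (2/481009) = +1; sign now +1; continue with (28753/481009)
flip (28753/481009) -> (481009/28753): both odd, 28753 mod 4 = 1, 481009 mod 4 = 1, so the flip contributes +1; sign now +1
(481009/28753): 481009 mod 28753 = 20961, so (481009/28753) = (20961/28753)
flip (20961/28753) -> (28753/20961): both odd, 20961 mod 4 = 1, 28753 mod 4 = 1, so the flip contributes +1; sign now +1
(28753/20961): 28753 mod 20961 = 7792, so (28753/20961) = (7792/20961)
factor out 2^4: 7792 = 2^4·487; with 20961 mod 8 = 1, (2/20961) = +1; sign now +1; continue with (487/20961)
flip (487/20961) -> (20961/487): both odd, 487 mod 4 = 3, 20961 mod 4 = 1, so the flip contributes +1; sign now +1
(20961/487): 20961 mod 487 = 20, so (20961/487) = (20/487)
factor out 2^2: 20 = 2^2·5; with 487 mod 8 = 7, (2/487) = +1; sign now +1; continue with (5/487)
flip (5/487) -> (487/5): both odd, 5 mod 4 = 1, 487 mod 4 = 3, so the flip contributes +1; sign now +1
(487/5): 487 mod 5 = 2, so (487/5) = (2/5)
factor out 2^1: 2 = 2^1·1; with 5 mod 8 = 5, (2/5) = -1; sign now -1; continue with (1/5)
reached (1/5) = 1, so the symbol is -1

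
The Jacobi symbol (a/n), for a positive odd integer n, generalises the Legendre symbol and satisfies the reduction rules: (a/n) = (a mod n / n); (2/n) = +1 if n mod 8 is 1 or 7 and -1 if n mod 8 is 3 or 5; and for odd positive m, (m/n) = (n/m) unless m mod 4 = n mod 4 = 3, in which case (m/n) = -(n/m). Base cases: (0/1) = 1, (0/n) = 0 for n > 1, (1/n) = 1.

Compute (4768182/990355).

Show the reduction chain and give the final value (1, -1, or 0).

(4768182/990355): 4768182 mod 990355 = 806762, so (4768182/990355) = (806762/990355)
factor out 2^1: 806762 = 2^1·403381; with 990355 mod 8 = 3, (2/990355) = -1; sign now -1; continue with (403381/990355)
flip (403381/990355) -> (990355/403381): both odd, 403381 mod 4 = 1, 990355 mod 4 = 3, so the flip contributes +1; sign now -1
(990355/403381): 990355 mod 403381 = 183593, so (990355/403381) = (183593/403381)
flip (183593/403381) -> (403381/183593): both odd, 183593 mod 4 = 1, 403381 mod 4 = 1, so the flip contributes +1; sign now -1
(403381/183593): 403381 mod 183593 = 36195, so (403381/183593) = (36195/183593)
flip (36195/183593) -> (183593/36195): both odd, 36195 mod 4 = 3, 183593 mod 4 = 1, so the flip contributes +1; sign now -1
(183593/36195): 183593 mod 36195 = 2618, so (183593/36195) = (2618/36195)
factor out 2^1: 2618 = 2^1·1309; with 36195 mod 8 = 3, (2/36195) = -1; sign now +1; continue with (1309/36195)
flip (1309/36195) -> (36195/1309): both odd, 1309 mod 4 = 1, 36195 mod 4 = 3, so the flip contributes +1; sign now +1
(36195/1309): 36195 mod 1309 = 852, so (36195/1309) = (852/1309)
factor out 2^2: 852 = 2^2·213; with 1309 mod 8 = 5, (2/1309) = -1; sign now +1; continue with (213/1309)
flip (213/1309) -> (1309/213): both odd, 213 mod 4 = 1, 1309 mod 4 = 1, so the flip contributes +1; sign now +1
(1309/213): 1309 mod 213 = 31, so (1309/213) = (31/213)
flip (31/213) -> (213/31): both odd, 31 mod 4 = 3, 213 mod 4 = 1, so the flip contributes +1; sign now +1
(213/31): 213 mod 31 = 27, so (213/31) = (27/31)
flip (27/31) -> (31/27): both odd, 27 mod 4 = 3, 31 mod 4 = 3, so the flip contributes -1; sign now -1
(31/27): 31 mod 27 = 4, so (31/27) = (4/27)
factor out 2^2: 4 = 2^2·1; with 27 mod 8 = 3, (2/27) = -1; sign now -1; continue with (1/27)
reached (1/27) = 1, so the symbol is -1

-1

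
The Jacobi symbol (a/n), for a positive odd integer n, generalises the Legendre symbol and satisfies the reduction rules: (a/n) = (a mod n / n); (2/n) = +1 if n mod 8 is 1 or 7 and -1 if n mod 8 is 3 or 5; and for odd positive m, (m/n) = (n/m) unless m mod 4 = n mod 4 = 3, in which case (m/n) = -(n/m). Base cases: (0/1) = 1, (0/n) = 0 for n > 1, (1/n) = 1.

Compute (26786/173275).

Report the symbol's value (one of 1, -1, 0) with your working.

26786 = 2^1·13393; (2/173275) = -1 since 173275 mod 8 = 3, so (26786/173275) = (-1)^1·(13393/173275); sign now -1
reciprocity: (13393/173275) = +1·(173275/13393) since 13393 mod 4 = 1, 173275 mod 4 = 3; sign now -1
(173275/13393) = (12559/13393)   [reduce mod 13393]
reciprocity: (12559/13393) = +1·(13393/12559) since 12559 mod 4 = 3, 13393 mod 4 = 1; sign now -1
(13393/12559) = (834/12559)   [reduce mod 12559]
834 = 2^1·417; (2/12559) = +1 since 12559 mod 8 = 7, so (834/12559) = (+1)^1·(417/12559); sign now -1
reciprocity: (417/12559) = +1·(12559/417) since 417 mod 4 = 1, 12559 mod 4 = 3; sign now -1
(12559/417) = (49/417)   [reduce mod 417]
reciprocity: (49/417) = +1·(417/49) since 49 mod 4 = 1, 417 mod 4 = 1; sign now -1
(417/49) = (25/49)   [reduce mod 49]
reciprocity: (25/49) = +1·(49/25) since 25 mod 4 = 1, 49 mod 4 = 1; sign now -1
(49/25) = (24/25)   [reduce mod 25]
24 = 2^3·3; (2/25) = +1 since 25 mod 8 = 1, so (24/25) = (+1)^3·(3/25); sign now -1
reciprocity: (3/25) = +1·(25/3) since 3 mod 4 = 3, 25 mod 4 = 1; sign now -1
(25/3) = (1/3)   [reduce mod 3]
(1/3) = 1; final value = sign = -1

-1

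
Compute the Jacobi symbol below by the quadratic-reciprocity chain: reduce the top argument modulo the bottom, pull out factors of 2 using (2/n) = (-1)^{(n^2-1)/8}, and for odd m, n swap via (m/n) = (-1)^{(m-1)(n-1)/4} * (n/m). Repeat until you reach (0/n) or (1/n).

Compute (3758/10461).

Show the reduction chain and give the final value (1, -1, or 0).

3758 = 2^1·1879; (2/10461) = -1 since 10461 mod 8 = 5, so (3758/10461) = (-1)^1·(1879/10461); sign now -1
reciprocity: (1879/10461) = +1·(10461/1879) since 1879 mod 4 = 3, 10461 mod 4 = 1; sign now -1
(10461/1879) = (1066/1879)   [reduce mod 1879]
1066 = 2^1·533; (2/1879) = +1 since 1879 mod 8 = 7, so (1066/1879) = (+1)^1·(533/1879); sign now -1
reciprocity: (533/1879) = +1·(1879/533) since 533 mod 4 = 1, 1879 mod 4 = 3; sign now -1
(1879/533) = (280/533)   [reduce mod 533]
280 = 2^3·35; (2/533) = -1 since 533 mod 8 = 5, so (280/533) = (-1)^3·(35/533); sign now +1
reciprocity: (35/533) = +1·(533/35) since 35 mod 4 = 3, 533 mod 4 = 1; sign now +1
(533/35) = (8/35)   [reduce mod 35]
8 = 2^3·1; (2/35) = -1 since 35 mod 8 = 3, so (8/35) = (-1)^3·(1/35); sign now -1
(1/35) = 1; final value = sign = -1

-1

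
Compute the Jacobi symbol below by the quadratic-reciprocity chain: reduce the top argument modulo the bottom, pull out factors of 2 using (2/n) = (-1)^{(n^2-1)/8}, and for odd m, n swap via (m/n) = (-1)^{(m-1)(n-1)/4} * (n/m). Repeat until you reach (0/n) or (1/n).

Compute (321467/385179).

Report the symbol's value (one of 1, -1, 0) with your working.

reciprocity: (321467/385179) = -1·(385179/321467) since 321467 mod 4 = 3, 385179 mod 4 = 3; sign now -1
(385179/321467) = (63712/321467)   [reduce mod 321467]
63712 = 2^5·1991; (2/321467) = -1 since 321467 mod 8 = 3, so (63712/321467) = (-1)^5·(1991/321467); sign now +1
reciprocity: (1991/321467) = -1·(321467/1991) since 1991 mod 4 = 3, 321467 mod 4 = 3; sign now -1
(321467/1991) = (916/1991)   [reduce mod 1991]
916 = 2^2·229; (2/1991) = +1 since 1991 mod 8 = 7, so (916/1991) = (+1)^2·(229/1991); sign now -1
reciprocity: (229/1991) = +1·(1991/229) since 229 mod 4 = 1, 1991 mod 4 = 3; sign now -1
(1991/229) = (159/229)   [reduce mod 229]
reciprocity: (159/229) = +1·(229/159) since 159 mod 4 = 3, 229 mod 4 = 1; sign now -1
(229/159) = (70/159)   [reduce mod 159]
70 = 2^1·35; (2/159) = +1 since 159 mod 8 = 7, so (70/159) = (+1)^1·(35/159); sign now -1
reciprocity: (35/159) = -1·(159/35) since 35 mod 4 = 3, 159 mod 4 = 3; sign now +1
(159/35) = (19/35)   [reduce mod 35]
reciprocity: (19/35) = -1·(35/19) since 19 mod 4 = 3, 35 mod 4 = 3; sign now -1
(35/19) = (16/19)   [reduce mod 19]
16 = 2^4·1; (2/19) = -1 since 19 mod 8 = 3, so (16/19) = (-1)^4·(1/19); sign now -1
(1/19) = 1; final value = sign = -1

-1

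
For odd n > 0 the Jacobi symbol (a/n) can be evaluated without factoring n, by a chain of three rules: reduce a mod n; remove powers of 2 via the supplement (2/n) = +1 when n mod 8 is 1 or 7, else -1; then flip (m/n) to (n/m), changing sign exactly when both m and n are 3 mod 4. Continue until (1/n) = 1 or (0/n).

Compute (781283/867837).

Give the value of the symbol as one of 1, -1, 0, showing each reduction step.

-1

flip (781283/867837) -> (867837/781283): both odd, 781283 mod 4 = 3, 867837 mod 4 = 1, so the flip contributes +1; sign now +1
(867837/781283): 867837 mod 781283 = 86554, so (867837/781283) = (86554/781283)
factor out 2^1: 86554 = 2^1·43277; with 781283 mod 8 = 3, (2/781283) = -1; sign now -1; continue with (43277/781283)
flip (43277/781283) -> (781283/43277): both odd, 43277 mod 4 = 1, 781283 mod 4 = 3, so the flip contributes +1; sign now -1
(781283/43277): 781283 mod 43277 = 2297, so (781283/43277) = (2297/43277)
flip (2297/43277) -> (43277/2297): both odd, 2297 mod 4 = 1, 43277 mod 4 = 1, so the flip contributes +1; sign now -1
(43277/2297): 43277 mod 2297 = 1931, so (43277/2297) = (1931/2297)
flip (1931/2297) -> (2297/1931): both odd, 1931 mod 4 = 3, 2297 mod 4 = 1, so the flip contributes +1; sign now -1
(2297/1931): 2297 mod 1931 = 366, so (2297/1931) = (366/1931)
factor out 2^1: 366 = 2^1·183; with 1931 mod 8 = 3, (2/1931) = -1; sign now +1; continue with (183/1931)
flip (183/1931) -> (1931/183): both odd, 183 mod 4 = 3, 1931 mod 4 = 3, so the flip contributes -1; sign now -1
(1931/183): 1931 mod 183 = 101, so (1931/183) = (101/183)
flip (101/183) -> (183/101): both odd, 101 mod 4 = 1, 183 mod 4 = 3, so the flip contributes +1; sign now -1
(183/101): 183 mod 101 = 82, so (183/101) = (82/101)
factor out 2^1: 82 = 2^1·41; with 101 mod 8 = 5, (2/101) = -1; sign now +1; continue with (41/101)
flip (41/101) -> (101/41): both odd, 41 mod 4 = 1, 101 mod 4 = 1, so the flip contributes +1; sign now +1
(101/41): 101 mod 41 = 19, so (101/41) = (19/41)
flip (19/41) -> (41/19): both odd, 19 mod 4 = 3, 41 mod 4 = 1, so the flip contributes +1; sign now +1
(41/19): 41 mod 19 = 3, so (41/19) = (3/19)
flip (3/19) -> (19/3): both odd, 3 mod 4 = 3, 19 mod 4 = 3, so the flip contributes -1; sign now -1
(19/3): 19 mod 3 = 1, so (19/3) = (1/3)
reached (1/3) = 1, so the symbol is -1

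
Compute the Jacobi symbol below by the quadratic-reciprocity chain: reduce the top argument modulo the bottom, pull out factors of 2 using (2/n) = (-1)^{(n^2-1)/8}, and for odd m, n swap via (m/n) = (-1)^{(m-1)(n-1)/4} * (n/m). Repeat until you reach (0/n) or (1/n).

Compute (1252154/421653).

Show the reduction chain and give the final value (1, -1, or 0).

-1

(1252154/421653): 1252154 mod 421653 = 408848, so (1252154/421653) = (408848/421653)
factor out 2^4: 408848 = 2^4·25553; with 421653 mod 8 = 5, (2/421653) = -1; sign now +1; continue with (25553/421653)
flip (25553/421653) -> (421653/25553): both odd, 25553 mod 4 = 1, 421653 mod 4 = 1, so the flip contributes +1; sign now +1
(421653/25553): 421653 mod 25553 = 12805, so (421653/25553) = (12805/25553)
flip (12805/25553) -> (25553/12805): both odd, 12805 mod 4 = 1, 25553 mod 4 = 1, so the flip contributes +1; sign now +1
(25553/12805): 25553 mod 12805 = 12748, so (25553/12805) = (12748/12805)
factor out 2^2: 12748 = 2^2·3187; with 12805 mod 8 = 5, (2/12805) = -1; sign now +1; continue with (3187/12805)
flip (3187/12805) -> (12805/3187): both odd, 3187 mod 4 = 3, 12805 mod 4 = 1, so the flip contributes +1; sign now +1
(12805/3187): 12805 mod 3187 = 57, so (12805/3187) = (57/3187)
flip (57/3187) -> (3187/57): both odd, 57 mod 4 = 1, 3187 mod 4 = 3, so the flip contributes +1; sign now +1
(3187/57): 3187 mod 57 = 52, so (3187/57) = (52/57)
factor out 2^2: 52 = 2^2·13; with 57 mod 8 = 1, (2/57) = +1; sign now +1; continue with (13/57)
flip (13/57) -> (57/13): both odd, 13 mod 4 = 1, 57 mod 4 = 1, so the flip contributes +1; sign now +1
(57/13): 57 mod 13 = 5, so (57/13) = (5/13)
flip (5/13) -> (13/5): both odd, 5 mod 4 = 1, 13 mod 4 = 1, so the flip contributes +1; sign now +1
(13/5): 13 mod 5 = 3, so (13/5) = (3/5)
flip (3/5) -> (5/3): both odd, 3 mod 4 = 3, 5 mod 4 = 1, so the flip contributes +1; sign now +1
(5/3): 5 mod 3 = 2, so (5/3) = (2/3)
factor out 2^1: 2 = 2^1·1; with 3 mod 8 = 3, (2/3) = -1; sign now -1; continue with (1/3)
reached (1/3) = 1, so the symbol is -1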